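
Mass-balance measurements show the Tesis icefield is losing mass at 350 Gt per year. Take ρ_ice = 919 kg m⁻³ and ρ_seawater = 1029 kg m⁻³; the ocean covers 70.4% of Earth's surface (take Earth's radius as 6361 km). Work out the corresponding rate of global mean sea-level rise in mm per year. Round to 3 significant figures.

ρ_w = 1029 kg m⁻³. Annual water volume added = 350 Gt / ρ_w = 3.500×10^14 kg / 1029 kg m⁻³ = 3.401×10^11 m³.
Δh per year = 3.401×10^11 / 3.58×10^14 = 9.50×10^-4 m = 0.950 mm.

≈ 0.950 mm/yr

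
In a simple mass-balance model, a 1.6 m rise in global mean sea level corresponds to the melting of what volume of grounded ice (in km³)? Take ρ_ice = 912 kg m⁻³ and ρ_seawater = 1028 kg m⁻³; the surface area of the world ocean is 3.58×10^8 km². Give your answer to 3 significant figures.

Required water volume = Δh × A = 1.6 m × 3.58×10^14 m² = 5.728×10^14 m³ = 5.728×10^5 km³.
Ice volume = water volume × ρ_w/ρ_ice = 5.728×10^5 × 1028/912 = 6.46×10^5 km³.

≈ 6.46×10^5 km³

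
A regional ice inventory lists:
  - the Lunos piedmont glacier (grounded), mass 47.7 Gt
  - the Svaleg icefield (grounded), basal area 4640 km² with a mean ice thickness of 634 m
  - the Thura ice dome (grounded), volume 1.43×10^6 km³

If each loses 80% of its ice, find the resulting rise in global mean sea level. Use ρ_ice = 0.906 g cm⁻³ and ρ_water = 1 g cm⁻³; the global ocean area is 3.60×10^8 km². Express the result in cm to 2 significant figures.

≈ 290 cm

Lunos: 0.8 × 47.7 Gt = 3.816×10^13 kg; dividing by ρ_w = 1 g cm⁻³ = 1000 kg m⁻³ gives 3.816×10^10 m³ of water.
Svaleg: ice volume = 4640 km² × 634 m = 2942 km³; 0.8 × 2942 × (906/1000) = 2132 km³ of water.
Thura: 0.8 × 1.43×10^6 km³ × (906/1000) = 1.036×10^6 km³ of water.
Total added water ≈ 1.039×10^15 m³ over 3.60×10^14 m² → Δh = 2.89 m = 290 cm.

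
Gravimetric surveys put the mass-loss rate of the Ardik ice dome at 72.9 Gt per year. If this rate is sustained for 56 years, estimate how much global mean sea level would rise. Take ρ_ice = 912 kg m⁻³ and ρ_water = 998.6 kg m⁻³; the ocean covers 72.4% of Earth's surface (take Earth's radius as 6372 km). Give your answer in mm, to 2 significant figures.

≈ 11 mm

Total mass lost = 72.9 Gt/yr × 56 yr = 4082 Gt = 4.082×10^15 kg.
ρ_w = 998.6 kg m⁻³, so water volume = 4.082×10^15 / 998.6 = 4.088×10^12 m³.
Δh = 4.088×10^12 / 3.69×10^14 = 0.0111 m = 11 mm.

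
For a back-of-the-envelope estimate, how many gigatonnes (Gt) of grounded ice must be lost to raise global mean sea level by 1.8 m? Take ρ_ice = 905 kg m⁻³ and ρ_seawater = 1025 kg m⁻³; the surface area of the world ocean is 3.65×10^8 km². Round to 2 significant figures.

Required water volume = Δh × A = 1.8 m × 3.65×10^14 m² = 6.570×10^14 m³.
ρ_w = 1025 kg m⁻³, so the mass of water = 6.570×10^14 m³ × 1025 kg m⁻³ = 6.734×10^17 kg = 6.7×10^5 Gt (and the same mass of ice, by conservation).

≈ 6.7×10^5 Gt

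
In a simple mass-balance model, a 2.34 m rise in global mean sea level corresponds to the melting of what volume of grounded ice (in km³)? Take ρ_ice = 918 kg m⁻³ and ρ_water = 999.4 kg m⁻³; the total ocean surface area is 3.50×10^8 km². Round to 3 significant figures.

Required water volume = Δh × A = 2.34 m × 3.50×10^14 m² = 8.190×10^14 m³ = 8.190×10^5 km³.
Ice volume = water volume × ρ_w/ρ_ice = 8.190×10^5 × 999.4/918 = 8.92×10^5 km³.

≈ 8.92×10^5 km³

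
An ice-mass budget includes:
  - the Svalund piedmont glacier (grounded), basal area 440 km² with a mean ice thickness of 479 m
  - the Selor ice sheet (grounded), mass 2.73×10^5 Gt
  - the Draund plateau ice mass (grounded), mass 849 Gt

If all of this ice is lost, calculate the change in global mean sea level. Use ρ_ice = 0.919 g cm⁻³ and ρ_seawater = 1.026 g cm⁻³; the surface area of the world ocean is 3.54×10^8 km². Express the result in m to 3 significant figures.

≈ 0.755 m

Svalund: ice volume = 440 km² × 479 m = 210.8 km³; 210.8 × (919/1026) = 188.8 km³ of water.
Selor: 2.73×10^5 Gt = 2.730×10^17 kg; dividing by ρ_w = 1.026 g cm⁻³ = 1026 kg m⁻³ gives 2.661×10^14 m³ of water.
Draund: 849 Gt = 8.490×10^14 kg; dividing by ρ_w = 1026 kg m⁻³ gives 8.275×10^11 m³ of water.
Total added water ≈ 2.671×10^14 m³ over 3.54×10^14 m² → Δh = 0.755 m.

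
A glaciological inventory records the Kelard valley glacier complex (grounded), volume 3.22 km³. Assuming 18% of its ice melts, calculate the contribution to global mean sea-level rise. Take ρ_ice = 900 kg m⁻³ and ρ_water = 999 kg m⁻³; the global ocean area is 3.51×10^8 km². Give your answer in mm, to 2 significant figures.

≈ 1.5×10^-3 mm

Kelard: 0.18 × 3.22 km³ × (900/999) = 0.5222 km³ of water.
Spread over 3.51×10^14 m² of ocean, Δh = 5.222×10^8 / 3.51×10^14 = 1.49×10^-6 m = 1.5×10^-3 mm.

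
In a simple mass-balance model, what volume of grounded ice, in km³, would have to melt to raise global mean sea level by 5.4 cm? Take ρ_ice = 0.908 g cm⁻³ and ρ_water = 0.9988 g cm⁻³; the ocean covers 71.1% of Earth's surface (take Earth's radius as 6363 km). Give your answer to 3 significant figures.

Required water volume = Δh × A = 0.054 m × 3.62×10^14 m² = 1.953×10^13 m³ = 1.953×10^4 km³.
Ice volume = water volume × ρ_w/ρ_ice = 1.953×10^4 × 998.8/908 = 2.15×10^4 km³.

≈ 2.15×10^4 km³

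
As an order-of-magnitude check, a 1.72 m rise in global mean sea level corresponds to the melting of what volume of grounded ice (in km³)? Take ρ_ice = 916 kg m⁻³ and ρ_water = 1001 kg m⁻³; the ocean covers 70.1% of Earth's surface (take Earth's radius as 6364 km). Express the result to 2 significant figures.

≈ 6.7×10^5 km³

Required water volume = Δh × A = 1.72 m × 3.57×10^14 m² = 6.136×10^14 m³ = 6.136×10^5 km³.
Ice volume = water volume × ρ_w/ρ_ice = 6.136×10^5 × 1001/916 = 6.7×10^5 km³.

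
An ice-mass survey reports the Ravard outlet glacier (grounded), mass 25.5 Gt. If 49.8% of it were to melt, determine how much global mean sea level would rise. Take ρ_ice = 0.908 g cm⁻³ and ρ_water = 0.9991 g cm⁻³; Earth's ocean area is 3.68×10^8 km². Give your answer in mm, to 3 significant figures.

≈ 0.0345 mm

Ravard: 0.498 × 25.5 Gt = 1.270×10^13 kg; dividing by ρ_w = 0.9991 g cm⁻³ = 999.1 kg m⁻³ gives 1.271×10^10 m³ of water.
Spread over 3.68×10^14 m² of ocean, Δh = 1.271×10^10 / 3.68×10^14 = 3.45×10^-5 m = 0.0345 mm.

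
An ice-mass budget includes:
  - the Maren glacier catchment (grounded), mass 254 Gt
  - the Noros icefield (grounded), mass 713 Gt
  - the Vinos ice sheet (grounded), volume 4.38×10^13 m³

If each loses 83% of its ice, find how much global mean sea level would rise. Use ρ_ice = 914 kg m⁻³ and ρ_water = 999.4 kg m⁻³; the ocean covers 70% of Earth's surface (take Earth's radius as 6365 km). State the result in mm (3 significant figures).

Maren: 0.83 × 254 Gt = 2.108×10^14 kg; dividing by ρ_w = 999.4 kg m⁻³ gives 2.109×10^11 m³ of water.
Noros: 0.83 × 713 Gt = 5.918×10^14 kg; dividing by ρ_w = 999.4 kg m⁻³ gives 5.921×10^11 m³ of water.
Vinos: 0.83 × 4.38×10^13 m³ × (914/999.4) = 3.325×10^13 m³ of water.
Total added water ≈ 3.405×10^13 m³ over 3.56×10^14 m² → Δh = 0.0955 m = 95.5 mm.

≈ 95.5 mm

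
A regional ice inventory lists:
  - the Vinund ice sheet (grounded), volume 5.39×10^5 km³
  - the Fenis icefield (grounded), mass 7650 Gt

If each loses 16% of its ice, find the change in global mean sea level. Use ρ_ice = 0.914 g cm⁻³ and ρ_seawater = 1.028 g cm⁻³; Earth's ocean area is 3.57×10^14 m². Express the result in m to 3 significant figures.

≈ 0.218 m

Vinund: 0.16 × 5.39×10^5 km³ × (914/1028) = 7.668×10^4 km³ of water.
Fenis: 0.16 × 7650 Gt = 1.224×10^15 kg; dividing by ρ_w = 1.028 g cm⁻³ = 1028 kg m⁻³ gives 1.191×10^12 m³ of water.
Total added water ≈ 7.787×10^13 m³ over 3.57×10^14 m² → Δh = 0.218 m.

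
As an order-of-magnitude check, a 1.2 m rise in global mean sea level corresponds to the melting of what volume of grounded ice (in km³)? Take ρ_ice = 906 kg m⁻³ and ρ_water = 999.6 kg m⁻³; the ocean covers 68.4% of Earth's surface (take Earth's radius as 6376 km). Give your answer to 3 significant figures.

Required water volume = Δh × A = 1.2 m × 3.49×10^14 m² = 4.193×10^14 m³ = 4.193×10^5 km³.
Ice volume = water volume × ρ_w/ρ_ice = 4.193×10^5 × 999.6/906 = 4.63×10^5 km³.

≈ 4.63×10^5 km³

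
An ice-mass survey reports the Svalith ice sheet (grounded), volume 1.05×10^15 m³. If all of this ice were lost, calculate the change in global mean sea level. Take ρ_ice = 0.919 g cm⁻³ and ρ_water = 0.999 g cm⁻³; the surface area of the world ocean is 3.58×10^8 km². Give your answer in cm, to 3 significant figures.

≈ 270 cm

Svalith: 1.05×10^15 m³ × (919/999) = 9.659×10^14 m³ of water.
Spread over 3.58×10^14 m² of ocean, Δh = 9.659×10^14 / 3.58×10^14 = 2.70 m = 270 cm.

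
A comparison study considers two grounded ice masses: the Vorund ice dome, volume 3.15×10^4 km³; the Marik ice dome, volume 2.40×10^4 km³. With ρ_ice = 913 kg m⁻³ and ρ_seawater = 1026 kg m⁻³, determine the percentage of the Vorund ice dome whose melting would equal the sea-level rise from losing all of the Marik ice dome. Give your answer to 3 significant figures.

≈ 76.2 %

Equal sea-level rise means equal mass of meltwater, i.e. equal mass of ice lost.
Ice mass of Marik: 2.191×10^16 kg; ice mass of Vorund: 2.876×10^16 kg.
Fraction required = 2.191×10^16 / 2.876×10^16 = 0.762 → 76.2 %.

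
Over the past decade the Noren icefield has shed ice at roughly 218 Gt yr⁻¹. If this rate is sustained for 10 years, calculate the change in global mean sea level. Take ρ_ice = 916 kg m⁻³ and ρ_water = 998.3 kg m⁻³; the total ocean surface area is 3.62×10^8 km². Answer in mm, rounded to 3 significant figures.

Total mass lost = 218 Gt/yr × 10 yr = 2180 Gt = 2.180×10^15 kg.
ρ_w = 998.3 kg m⁻³, so water volume = 2.180×10^15 / 998.3 = 2.184×10^12 m³.
Δh = 2.184×10^12 / 3.62×10^14 = 6.03×10^-3 m = 6.03 mm.

≈ 6.03 mm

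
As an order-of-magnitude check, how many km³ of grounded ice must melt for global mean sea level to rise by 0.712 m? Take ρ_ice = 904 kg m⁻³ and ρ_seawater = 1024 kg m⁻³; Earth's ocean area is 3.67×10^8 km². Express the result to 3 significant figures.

Required water volume = Δh × A = 0.712 m × 3.67×10^14 m² = 2.613×10^14 m³ = 2.613×10^5 km³.
Ice volume = water volume × ρ_w/ρ_ice = 2.613×10^5 × 1024/904 = 2.96×10^5 km³.

≈ 2.96×10^5 km³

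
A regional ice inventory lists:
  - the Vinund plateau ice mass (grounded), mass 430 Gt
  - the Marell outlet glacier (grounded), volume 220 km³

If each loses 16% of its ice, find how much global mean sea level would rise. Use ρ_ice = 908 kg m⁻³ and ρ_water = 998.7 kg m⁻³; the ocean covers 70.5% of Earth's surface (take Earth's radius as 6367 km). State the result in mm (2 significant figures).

Vinund: 0.16 × 430 Gt = 6.880×10^13 kg; dividing by ρ_w = 998.7 kg m⁻³ gives 6.889×10^10 m³ of water.
Marell: 0.16 × 220 km³ × (908/998.7) = 32.00 km³ of water.
Total added water ≈ 1.009×10^11 m³ over 3.59×10^14 m² → Δh = 2.81×10^-4 m = 0.28 mm.

≈ 0.28 mm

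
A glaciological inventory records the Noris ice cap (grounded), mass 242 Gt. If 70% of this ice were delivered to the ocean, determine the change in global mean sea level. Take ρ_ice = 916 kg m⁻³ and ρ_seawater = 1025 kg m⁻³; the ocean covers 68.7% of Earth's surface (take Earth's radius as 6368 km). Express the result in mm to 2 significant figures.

Noris: 0.7 × 242 Gt = 1.694×10^14 kg; dividing by ρ_w = 1025 kg m⁻³ gives 1.653×10^11 m³ of water.
Spread over 3.50×10^14 m² of ocean, Δh = 1.653×10^11 / 3.50×10^14 = 4.72×10^-4 m = 0.47 mm.

≈ 0.47 mm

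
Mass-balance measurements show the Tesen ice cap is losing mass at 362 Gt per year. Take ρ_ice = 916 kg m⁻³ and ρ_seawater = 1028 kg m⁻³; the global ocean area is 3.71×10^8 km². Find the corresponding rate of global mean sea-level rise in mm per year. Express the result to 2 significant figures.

ρ_w = 1028 kg m⁻³. Annual water volume added = 362 Gt / ρ_w = 3.620×10^14 kg / 1028 kg m⁻³ = 3.521×10^11 m³.
Δh per year = 3.521×10^11 / 3.71×10^14 = 9.49×10^-4 m = 0.95 mm.

≈ 0.95 mm/yr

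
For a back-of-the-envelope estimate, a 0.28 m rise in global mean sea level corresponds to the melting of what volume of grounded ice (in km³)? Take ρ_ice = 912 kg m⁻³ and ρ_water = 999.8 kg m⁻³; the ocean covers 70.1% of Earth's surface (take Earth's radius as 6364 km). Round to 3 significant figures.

Required water volume = Δh × A = 0.28 m × 3.57×10^14 m² = 9.990×10^13 m³ = 9.990×10^4 km³.
Ice volume = water volume × ρ_w/ρ_ice = 9.990×10^4 × 999.8/912 = 1.10×10^5 km³.

≈ 1.10×10^5 km³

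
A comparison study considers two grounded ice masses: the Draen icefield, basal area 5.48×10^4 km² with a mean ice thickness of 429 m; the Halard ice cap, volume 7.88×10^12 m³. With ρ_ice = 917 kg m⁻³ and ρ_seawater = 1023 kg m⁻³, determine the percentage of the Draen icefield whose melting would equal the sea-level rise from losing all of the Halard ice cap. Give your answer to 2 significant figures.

≈ 34 %

Equal sea-level rise means equal mass of meltwater, i.e. equal mass of ice lost.
Ice mass of Halard: 7.226×10^15 kg; ice mass of Draen: 2.156×10^16 kg.
Fraction required = 7.226×10^15 / 2.156×10^16 = 0.335 → 34 %.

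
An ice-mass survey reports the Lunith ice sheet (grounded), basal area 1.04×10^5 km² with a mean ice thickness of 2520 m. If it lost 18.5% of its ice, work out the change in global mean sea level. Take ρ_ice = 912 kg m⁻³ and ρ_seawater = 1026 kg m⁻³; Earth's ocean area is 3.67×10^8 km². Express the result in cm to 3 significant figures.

Lunith: ice volume = 1.04×10^5 km² × 2520 m = 2.621×10^5 km³; 0.185 × 2.621×10^5 × (912/1026) = 4.310×10^4 km³ of water.
Spread over 3.67×10^14 m² of ocean, Δh = 4.310×10^13 / 3.67×10^14 = 0.117 m = 11.7 cm.

≈ 11.7 cm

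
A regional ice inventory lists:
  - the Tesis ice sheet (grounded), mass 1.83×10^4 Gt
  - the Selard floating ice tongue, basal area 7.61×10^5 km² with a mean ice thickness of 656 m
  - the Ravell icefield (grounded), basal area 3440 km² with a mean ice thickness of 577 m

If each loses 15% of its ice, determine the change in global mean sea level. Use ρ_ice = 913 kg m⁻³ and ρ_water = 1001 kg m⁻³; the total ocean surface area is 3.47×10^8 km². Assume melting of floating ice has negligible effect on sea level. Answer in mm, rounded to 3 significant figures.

Tesis: 0.15 × 1.83×10^4 Gt = 2.745×10^15 kg; dividing by ρ_w = 1001 kg m⁻³ gives 2.742×10^12 m³ of water.
The Selard floating ice tongue is floating and already displaces its own weight of water, so its melt adds essentially nothing to sea level.
Ravell: ice volume = 3440 km² × 577 m = 1985 km³; 0.15 × 1985 × (913/1001) = 271.6 km³ of water.
Total added water ≈ 3.014×10^12 m³ over 3.47×10^14 m² → Δh = 8.69×10^-3 m = 8.69 mm.

≈ 8.69 mm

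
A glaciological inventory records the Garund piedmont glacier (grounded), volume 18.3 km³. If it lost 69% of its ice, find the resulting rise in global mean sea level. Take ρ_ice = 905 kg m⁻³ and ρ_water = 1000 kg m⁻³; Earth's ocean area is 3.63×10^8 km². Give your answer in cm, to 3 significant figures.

≈ 3.15×10^-3 cm

Garund: 0.69 × 18.3 km³ × (905/1000) = 11.43 km³ of water.
Spread over 3.63×10^14 m² of ocean, Δh = 1.143×10^10 / 3.63×10^14 = 3.15×10^-5 m = 3.15×10^-3 cm.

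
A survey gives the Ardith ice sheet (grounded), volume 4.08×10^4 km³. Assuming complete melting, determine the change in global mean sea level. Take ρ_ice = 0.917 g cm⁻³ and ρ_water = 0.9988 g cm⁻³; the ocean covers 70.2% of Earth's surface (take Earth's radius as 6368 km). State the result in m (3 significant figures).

Ardith: 4.08×10^4 km³ × (917/998.8) = 3.746×10^4 km³ of water.
Spread over 3.58×10^14 m² of ocean, Δh = 3.746×10^13 / 3.58×10^14 = 0.105 m.

≈ 0.105 m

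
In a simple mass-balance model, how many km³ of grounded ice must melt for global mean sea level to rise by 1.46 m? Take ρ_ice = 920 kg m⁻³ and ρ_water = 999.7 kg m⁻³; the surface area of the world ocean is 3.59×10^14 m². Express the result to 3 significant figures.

Required water volume = Δh × A = 1.46 m × 3.59×10^14 m² = 5.241×10^14 m³ = 5.241×10^5 km³.
Ice volume = water volume × ρ_w/ρ_ice = 5.241×10^5 × 999.7/920 = 5.70×10^5 km³.

≈ 5.70×10^5 km³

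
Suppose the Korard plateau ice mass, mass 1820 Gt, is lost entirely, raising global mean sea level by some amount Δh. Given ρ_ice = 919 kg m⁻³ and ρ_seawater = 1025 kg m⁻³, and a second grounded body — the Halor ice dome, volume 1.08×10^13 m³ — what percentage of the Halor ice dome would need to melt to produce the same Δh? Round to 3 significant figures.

Equal sea-level rise means equal mass of meltwater, i.e. equal mass of ice lost.
Ice mass of Korard: 1.820×10^15 kg; ice mass of Halor: 9.925×10^15 kg.
Fraction required = 1.820×10^15 / 9.925×10^15 = 0.183 → 18.3 %.

≈ 18.3 %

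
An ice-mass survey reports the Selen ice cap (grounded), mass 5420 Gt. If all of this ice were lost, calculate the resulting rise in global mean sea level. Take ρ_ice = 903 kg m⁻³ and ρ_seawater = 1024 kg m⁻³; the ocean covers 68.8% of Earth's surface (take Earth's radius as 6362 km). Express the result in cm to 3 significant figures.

≈ 1.51 cm

Selen: 5420 Gt = 5.420×10^15 kg; dividing by ρ_w = 1024 kg m⁻³ gives 5.293×10^12 m³ of water.
Spread over 3.50×10^14 m² of ocean, Δh = 5.293×10^12 / 3.50×10^14 = 0.0151 m = 1.51 cm.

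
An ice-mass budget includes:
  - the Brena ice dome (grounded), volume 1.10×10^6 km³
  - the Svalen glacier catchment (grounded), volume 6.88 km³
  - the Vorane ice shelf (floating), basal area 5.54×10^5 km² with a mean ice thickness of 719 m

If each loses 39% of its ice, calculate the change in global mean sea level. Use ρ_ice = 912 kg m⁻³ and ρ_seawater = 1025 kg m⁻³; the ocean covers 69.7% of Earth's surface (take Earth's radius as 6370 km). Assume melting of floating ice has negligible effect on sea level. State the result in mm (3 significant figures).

Brena: 0.39 × 1.10×10^6 km³ × (912/1025) = 3.817×10^5 km³ of water.
Svalen: 0.39 × 6.88 km³ × (912/1025) = 2.387 km³ of water.
The Vorane ice shelf is floating and already displaces its own weight of water, so its melt adds essentially nothing to sea level.
Total added water ≈ 3.817×10^14 m³ over 3.55×10^14 m² → Δh = 1.07 m = 1070 mm.

≈ 1070 mm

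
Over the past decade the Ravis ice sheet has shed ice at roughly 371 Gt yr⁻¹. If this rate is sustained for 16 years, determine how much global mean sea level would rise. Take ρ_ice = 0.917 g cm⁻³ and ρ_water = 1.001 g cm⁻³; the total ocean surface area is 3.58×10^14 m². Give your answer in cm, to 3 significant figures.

≈ 1.66 cm

Total mass lost = 371 Gt/yr × 16 yr = 5936 Gt = 5.936×10^15 kg.
ρ_w = 1.001 g cm⁻³ = 1001 kg m⁻³, so water volume = 5.936×10^15 / 1001 = 5.930×10^12 m³.
Δh = 5.930×10^12 / 3.58×10^14 = 0.0166 m = 1.66 cm.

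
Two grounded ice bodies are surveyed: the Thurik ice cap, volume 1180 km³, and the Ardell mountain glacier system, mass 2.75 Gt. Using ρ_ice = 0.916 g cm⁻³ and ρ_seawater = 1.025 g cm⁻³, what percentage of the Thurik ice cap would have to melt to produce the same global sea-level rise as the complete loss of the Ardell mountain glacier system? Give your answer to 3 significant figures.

≈ 0.254 %

Equal sea-level rise means equal mass of meltwater, i.e. equal mass of ice lost.
Ice mass of Ardell: 2.750×10^12 kg; ice mass of Thurik: 1.081×10^15 kg.
Fraction required = 2.750×10^12 / 1.081×10^15 = 2.54×10^-3 → 0.254 %.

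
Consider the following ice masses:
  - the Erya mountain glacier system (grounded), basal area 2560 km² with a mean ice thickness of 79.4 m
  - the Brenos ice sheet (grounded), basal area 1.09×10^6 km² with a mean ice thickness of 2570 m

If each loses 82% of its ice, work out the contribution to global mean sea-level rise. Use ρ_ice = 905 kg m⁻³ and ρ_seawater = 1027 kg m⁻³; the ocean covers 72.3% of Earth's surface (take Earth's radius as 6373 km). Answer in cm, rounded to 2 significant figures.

Erya: ice volume = 2560 km² × 79.4 m = 203.3 km³; 0.82 × 203.3 × (905/1027) = 146.9 km³ of water.
Brenos: ice volume = 1.09×10^6 km² × 2570 m = 2.801×10^6 km³; 0.82 × 2.801×10^6 × (905/1027) = 2.024×10^6 km³ of water.
Total added water ≈ 2.024×10^15 m³ over 3.69×10^14 m² → Δh = 5.49 m = 550 cm.

≈ 550 cm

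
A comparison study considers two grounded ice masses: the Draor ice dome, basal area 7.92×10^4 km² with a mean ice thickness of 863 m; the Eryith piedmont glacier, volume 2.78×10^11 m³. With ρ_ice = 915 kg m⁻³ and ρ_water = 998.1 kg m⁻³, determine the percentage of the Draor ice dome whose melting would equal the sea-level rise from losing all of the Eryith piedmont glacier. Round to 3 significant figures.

≈ 0.407 %

Equal sea-level rise means equal mass of meltwater, i.e. equal mass of ice lost.
Ice mass of Eryith: 2.544×10^14 kg; ice mass of Draor: 6.254×10^16 kg.
Fraction required = 2.544×10^14 / 6.254×10^16 = 4.07×10^-3 → 0.407 %.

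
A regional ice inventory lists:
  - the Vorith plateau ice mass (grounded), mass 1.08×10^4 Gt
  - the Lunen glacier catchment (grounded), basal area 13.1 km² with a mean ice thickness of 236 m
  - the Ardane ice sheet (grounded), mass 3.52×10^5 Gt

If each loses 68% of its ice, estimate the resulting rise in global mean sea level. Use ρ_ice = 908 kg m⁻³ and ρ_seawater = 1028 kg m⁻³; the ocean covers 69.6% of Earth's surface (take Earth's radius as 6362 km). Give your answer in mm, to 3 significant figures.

Vorith: 0.68 × 1.08×10^4 Gt = 7.344×10^15 kg; dividing by ρ_w = 1028 kg m⁻³ gives 7.144×10^12 m³ of water.
Lunen: ice volume = 13.1 km² × 236 m = 3.092 km³; 0.68 × 3.092 × (908/1028) = 1.857 km³ of water.
Ardane: 0.68 × 3.52×10^5 Gt = 2.394×10^17 kg; dividing by ρ_w = 1028 kg m⁻³ gives 2.328×10^14 m³ of water.
Total added water ≈ 2.400×10^14 m³ over 3.54×10^14 m² → Δh = 0.678 m = 678 mm.

≈ 678 mm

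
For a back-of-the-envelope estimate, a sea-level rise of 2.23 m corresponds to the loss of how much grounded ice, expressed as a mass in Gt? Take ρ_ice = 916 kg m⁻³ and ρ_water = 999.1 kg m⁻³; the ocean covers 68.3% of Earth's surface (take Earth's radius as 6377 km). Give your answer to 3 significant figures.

≈ 7.78×10^5 Gt

Required water volume = Δh × A = 2.23 m × 3.49×10^14 m² = 7.783×10^14 m³.
ρ_w = 999.1 kg m⁻³, so the mass of water = 7.783×10^14 m³ × 999.1 kg m⁻³ = 7.776×10^17 kg = 7.78×10^5 Gt (and the same mass of ice, by conservation).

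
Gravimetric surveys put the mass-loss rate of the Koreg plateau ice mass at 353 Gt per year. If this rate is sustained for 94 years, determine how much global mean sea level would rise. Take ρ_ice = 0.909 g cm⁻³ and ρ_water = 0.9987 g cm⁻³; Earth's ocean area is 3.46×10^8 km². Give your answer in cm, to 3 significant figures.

Total mass lost = 353 Gt/yr × 94 yr = 3.318×10^4 Gt = 3.318×10^16 kg.
ρ_w = 0.9987 g cm⁻³ = 998.7 kg m⁻³, so water volume = 3.318×10^16 / 998.7 = 3.323×10^13 m³.
Δh = 3.323×10^13 / 3.46×10^14 = 0.0960 m = 9.60 cm.

≈ 9.60 cm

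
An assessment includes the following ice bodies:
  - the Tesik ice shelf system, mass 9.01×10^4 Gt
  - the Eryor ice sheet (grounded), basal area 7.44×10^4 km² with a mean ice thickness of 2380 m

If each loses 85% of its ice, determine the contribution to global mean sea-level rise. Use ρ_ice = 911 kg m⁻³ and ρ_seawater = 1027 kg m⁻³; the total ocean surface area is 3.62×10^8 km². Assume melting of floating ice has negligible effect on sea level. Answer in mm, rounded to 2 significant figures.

≈ 370 mm

The Tesik ice shelf system is floating and already displaces its own weight of water, so its melt adds essentially nothing to sea level.
Eryor: ice volume = 7.44×10^4 km² × 2380 m = 1.771×10^5 km³; 0.85 × 1.771×10^5 × (911/1027) = 1.335×10^5 km³ of water.
Total added water ≈ 1.335×10^14 m³ over 3.62×10^14 m² → Δh = 0.369 m = 370 mm.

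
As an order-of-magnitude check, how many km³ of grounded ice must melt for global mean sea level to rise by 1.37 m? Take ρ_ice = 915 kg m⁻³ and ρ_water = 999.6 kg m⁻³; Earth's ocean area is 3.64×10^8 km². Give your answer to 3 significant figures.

≈ 5.45×10^5 km³

Required water volume = Δh × A = 1.37 m × 3.64×10^14 m² = 4.987×10^14 m³ = 4.987×10^5 km³.
Ice volume = water volume × ρ_w/ρ_ice = 4.987×10^5 × 999.6/915 = 5.45×10^5 km³.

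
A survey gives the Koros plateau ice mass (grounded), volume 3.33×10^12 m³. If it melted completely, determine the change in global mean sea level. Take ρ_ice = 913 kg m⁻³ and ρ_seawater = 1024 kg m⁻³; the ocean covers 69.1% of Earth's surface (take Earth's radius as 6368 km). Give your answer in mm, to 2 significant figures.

Koros: 3.33×10^12 m³ × (913/1024) = 2.969×10^12 m³ of water.
Spread over 3.52×10^14 m² of ocean, Δh = 2.969×10^12 / 3.52×10^14 = 8.43×10^-3 m = 8.4 mm.

≈ 8.4 mm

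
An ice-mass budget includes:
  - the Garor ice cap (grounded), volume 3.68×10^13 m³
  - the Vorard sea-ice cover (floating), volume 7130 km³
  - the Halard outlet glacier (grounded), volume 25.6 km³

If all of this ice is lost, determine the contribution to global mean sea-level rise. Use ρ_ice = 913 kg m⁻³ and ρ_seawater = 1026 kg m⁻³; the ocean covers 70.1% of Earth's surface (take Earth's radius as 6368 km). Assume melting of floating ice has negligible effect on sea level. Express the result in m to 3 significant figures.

≈ 0.0917 m

Garor: 3.68×10^13 m³ × (913/1026) = 3.275×10^13 m³ of water.
The Vorard sea-ice cover is floating and already displaces its own weight of water, so its melt adds essentially nothing to sea level.
Halard: 25.6 km³ × (913/1026) = 22.78 km³ of water.
Total added water ≈ 3.277×10^13 m³ over 3.57×10^14 m² → Δh = 0.0917 m.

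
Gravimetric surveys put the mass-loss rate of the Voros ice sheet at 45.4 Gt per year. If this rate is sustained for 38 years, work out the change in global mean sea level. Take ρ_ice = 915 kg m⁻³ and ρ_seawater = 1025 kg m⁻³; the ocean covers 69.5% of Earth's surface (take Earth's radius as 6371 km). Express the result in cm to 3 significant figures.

≈ 0.475 cm

Total mass lost = 45.4 Gt/yr × 38 yr = 1725 Gt = 1.725×10^15 kg.
ρ_w = 1025 kg m⁻³, so water volume = 1.725×10^15 / 1025 = 1.683×10^12 m³.
Δh = 1.683×10^12 / 3.54×10^14 = 4.75×10^-3 m = 0.475 cm.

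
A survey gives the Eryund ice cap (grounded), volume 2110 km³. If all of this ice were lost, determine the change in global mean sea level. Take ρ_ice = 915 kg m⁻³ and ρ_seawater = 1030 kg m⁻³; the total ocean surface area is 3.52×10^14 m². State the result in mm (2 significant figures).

≈ 5.3 mm

Eryund: 2110 km³ × (915/1030) = 1874 km³ of water.
Spread over 3.52×10^14 m² of ocean, Δh = 1.874×10^12 / 3.52×10^14 = 5.33×10^-3 m = 5.3 mm.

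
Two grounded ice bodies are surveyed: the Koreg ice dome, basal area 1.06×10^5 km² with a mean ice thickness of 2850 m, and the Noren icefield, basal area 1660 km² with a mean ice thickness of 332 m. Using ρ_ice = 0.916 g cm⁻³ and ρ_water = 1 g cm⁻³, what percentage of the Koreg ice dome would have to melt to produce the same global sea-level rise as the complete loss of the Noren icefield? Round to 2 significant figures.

≈ 0.18 %

Equal sea-level rise means equal mass of meltwater, i.e. equal mass of ice lost.
Ice mass of Noren: 5.048×10^14 kg; ice mass of Koreg: 2.767×10^17 kg.
Fraction required = 5.048×10^14 / 2.767×10^17 = 1.82×10^-3 → 0.18 %.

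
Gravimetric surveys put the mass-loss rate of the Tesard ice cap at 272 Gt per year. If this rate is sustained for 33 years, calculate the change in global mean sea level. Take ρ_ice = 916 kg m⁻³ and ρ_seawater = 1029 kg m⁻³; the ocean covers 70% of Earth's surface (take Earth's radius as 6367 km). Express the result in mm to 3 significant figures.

≈ 24.5 mm

Total mass lost = 272 Gt/yr × 33 yr = 8976 Gt = 8.976×10^15 kg.
ρ_w = 1029 kg m⁻³, so water volume = 8.976×10^15 / 1029 = 8.723×10^12 m³.
Δh = 8.723×10^12 / 3.57×10^14 = 0.0245 m = 24.5 mm.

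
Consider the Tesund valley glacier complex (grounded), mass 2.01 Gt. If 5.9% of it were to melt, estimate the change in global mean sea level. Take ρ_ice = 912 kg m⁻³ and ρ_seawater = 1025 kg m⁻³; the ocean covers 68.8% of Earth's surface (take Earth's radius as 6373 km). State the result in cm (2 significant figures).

≈ 3.3×10^-5 cm

Tesund: 0.059 × 2.01 Gt = 1.186×10^11 kg; dividing by ρ_w = 1025 kg m⁻³ gives 1.157×10^8 m³ of water.
Spread over 3.51×10^14 m² of ocean, Δh = 1.157×10^8 / 3.51×10^14 = 3.29×10^-7 m = 3.3×10^-5 cm.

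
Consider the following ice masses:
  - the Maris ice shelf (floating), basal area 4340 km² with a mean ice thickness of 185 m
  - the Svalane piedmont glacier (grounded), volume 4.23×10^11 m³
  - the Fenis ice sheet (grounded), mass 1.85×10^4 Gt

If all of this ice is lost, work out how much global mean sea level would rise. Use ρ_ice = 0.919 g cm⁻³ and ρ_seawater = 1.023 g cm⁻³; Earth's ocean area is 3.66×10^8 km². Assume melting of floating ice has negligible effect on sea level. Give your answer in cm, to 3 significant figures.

≈ 5.04 cm

The Maris ice shelf is floating and already displaces its own weight of water, so its melt adds essentially nothing to sea level.
Svalane: 4.23×10^11 m³ × (919/1023) = 3.800×10^11 m³ of water.
Fenis: 1.85×10^4 Gt = 1.850×10^16 kg; dividing by ρ_w = 1.023 g cm⁻³ = 1023 kg m⁻³ gives 1.808×10^13 m³ of water.
Total added water ≈ 1.846×10^13 m³ over 3.66×10^14 m² → Δh = 0.0504 m = 5.04 cm.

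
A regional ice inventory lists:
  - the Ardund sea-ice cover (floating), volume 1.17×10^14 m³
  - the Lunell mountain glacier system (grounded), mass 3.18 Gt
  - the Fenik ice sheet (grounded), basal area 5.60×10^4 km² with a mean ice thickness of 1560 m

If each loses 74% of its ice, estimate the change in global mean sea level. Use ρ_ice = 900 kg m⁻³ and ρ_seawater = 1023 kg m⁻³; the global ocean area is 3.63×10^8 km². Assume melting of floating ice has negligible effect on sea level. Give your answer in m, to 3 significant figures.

The Ardund sea-ice cover is floating and already displaces its own weight of water, so its melt adds essentially nothing to sea level.
Lunell: 0.74 × 3.18 Gt = 2.353×10^12 kg; dividing by ρ_w = 1023 kg m⁻³ gives 2.300×10^9 m³ of water.
Fenik: ice volume = 5.60×10^4 km² × 1560 m = 8.736×10^4 km³; 0.74 × 8.736×10^4 × (900/1023) = 5.687×10^4 km³ of water.
Total added water ≈ 5.688×10^13 m³ over 3.63×10^14 m² → Δh = 0.157 m.

≈ 0.157 m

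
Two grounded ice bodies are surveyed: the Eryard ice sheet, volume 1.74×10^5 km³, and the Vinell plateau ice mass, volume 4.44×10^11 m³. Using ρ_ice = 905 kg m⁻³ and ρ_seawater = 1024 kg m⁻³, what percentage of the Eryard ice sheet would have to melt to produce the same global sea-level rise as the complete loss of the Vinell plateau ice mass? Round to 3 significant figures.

Equal sea-level rise means equal mass of meltwater, i.e. equal mass of ice lost.
Ice mass of Vinell: 4.018×10^14 kg; ice mass of Eryard: 1.575×10^17 kg.
Fraction required = 4.018×10^14 / 1.575×10^17 = 2.55×10^-3 → 0.255 %.

≈ 0.255 %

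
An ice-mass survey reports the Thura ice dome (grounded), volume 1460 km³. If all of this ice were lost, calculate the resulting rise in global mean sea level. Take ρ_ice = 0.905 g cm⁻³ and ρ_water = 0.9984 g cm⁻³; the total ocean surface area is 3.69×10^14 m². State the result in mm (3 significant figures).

≈ 3.59 mm

Thura: 1460 km³ × (905/998.4) = 1323 km³ of water.
Spread over 3.69×10^14 m² of ocean, Δh = 1.323×10^12 / 3.69×10^14 = 3.59×10^-3 m = 3.59 mm.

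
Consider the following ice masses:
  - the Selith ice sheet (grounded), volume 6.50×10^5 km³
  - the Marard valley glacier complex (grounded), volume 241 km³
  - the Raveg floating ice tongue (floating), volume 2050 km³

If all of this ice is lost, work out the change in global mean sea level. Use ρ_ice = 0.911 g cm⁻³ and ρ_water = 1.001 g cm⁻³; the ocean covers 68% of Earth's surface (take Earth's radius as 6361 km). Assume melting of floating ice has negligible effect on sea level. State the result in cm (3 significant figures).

Selith: 6.50×10^5 km³ × (911/1001) = 5.916×10^5 km³ of water.
Marard: 241 km³ × (911/1001) = 219.3 km³ of water.
The Raveg floating ice tongue is floating and already displaces its own weight of water, so its melt adds essentially nothing to sea level.
Total added water ≈ 5.918×10^14 m³ over 3.46×10^14 m² → Δh = 1.71 m = 171 cm.

≈ 171 cm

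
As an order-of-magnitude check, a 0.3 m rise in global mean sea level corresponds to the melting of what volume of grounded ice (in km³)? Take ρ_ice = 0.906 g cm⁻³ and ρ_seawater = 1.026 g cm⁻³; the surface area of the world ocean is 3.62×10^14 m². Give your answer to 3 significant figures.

Required water volume = Δh × A = 0.3 m × 3.62×10^14 m² = 1.086×10^14 m³ = 1.086×10^5 km³.
Ice volume = water volume × ρ_w/ρ_ice = 1.086×10^5 × 1026/906 = 1.23×10^5 km³.

≈ 1.23×10^5 km³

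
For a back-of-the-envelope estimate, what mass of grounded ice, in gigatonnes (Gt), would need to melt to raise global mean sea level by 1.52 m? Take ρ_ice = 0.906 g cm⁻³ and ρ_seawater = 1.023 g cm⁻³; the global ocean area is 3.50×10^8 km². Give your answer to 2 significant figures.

≈ 5.4×10^5 Gt

Required water volume = Δh × A = 1.52 m × 3.50×10^14 m² = 5.320×10^14 m³.
ρ_w = 1.023 g cm⁻³ = 1023 kg m⁻³, so the mass of water = 5.320×10^14 m³ × 1023 kg m⁻³ = 5.442×10^17 kg = 5.4×10^5 Gt (and the same mass of ice, by conservation).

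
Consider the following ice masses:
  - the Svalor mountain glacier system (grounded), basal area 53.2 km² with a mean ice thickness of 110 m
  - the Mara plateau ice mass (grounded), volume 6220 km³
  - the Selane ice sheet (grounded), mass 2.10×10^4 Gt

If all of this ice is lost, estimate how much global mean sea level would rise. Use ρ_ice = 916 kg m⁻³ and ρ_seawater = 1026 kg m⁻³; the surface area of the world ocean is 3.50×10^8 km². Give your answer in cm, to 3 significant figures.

Svalor: ice volume = 53.2 km² × 110 m = 5.852 km³; 5.852 × (916/1026) = 5.225 km³ of water.
Mara: 6220 km³ × (916/1026) = 5553 km³ of water.
Selane: 2.10×10^4 Gt = 2.100×10^16 kg; dividing by ρ_w = 1026 kg m⁻³ gives 2.047×10^13 m³ of water.
Total added water ≈ 2.603×10^13 m³ over 3.50×10^14 m² → Δh = 0.0744 m = 7.44 cm.

≈ 7.44 cm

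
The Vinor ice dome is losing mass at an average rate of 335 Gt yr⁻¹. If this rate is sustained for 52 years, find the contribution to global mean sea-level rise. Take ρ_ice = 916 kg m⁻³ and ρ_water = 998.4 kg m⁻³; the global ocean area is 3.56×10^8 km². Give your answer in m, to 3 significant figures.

≈ 0.0490 m

Total mass lost = 335 Gt/yr × 52 yr = 1.742×10^4 Gt = 1.742×10^16 kg.
ρ_w = 998.4 kg m⁻³, so water volume = 1.742×10^16 / 998.4 = 1.745×10^13 m³.
Δh = 1.745×10^13 / 3.56×10^14 = 0.0490 m.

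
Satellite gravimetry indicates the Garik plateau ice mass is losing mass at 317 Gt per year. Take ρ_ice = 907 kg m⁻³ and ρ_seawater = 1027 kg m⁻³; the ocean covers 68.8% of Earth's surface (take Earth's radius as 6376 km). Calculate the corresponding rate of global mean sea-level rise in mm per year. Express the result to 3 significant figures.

ρ_w = 1027 kg m⁻³. Annual water volume added = 317 Gt / ρ_w = 3.170×10^14 kg / 1027 kg m⁻³ = 3.087×10^11 m³.
Δh per year = 3.087×10^11 / 3.51×10^14 = 8.78×10^-4 m = 0.878 mm.

≈ 0.878 mm/yr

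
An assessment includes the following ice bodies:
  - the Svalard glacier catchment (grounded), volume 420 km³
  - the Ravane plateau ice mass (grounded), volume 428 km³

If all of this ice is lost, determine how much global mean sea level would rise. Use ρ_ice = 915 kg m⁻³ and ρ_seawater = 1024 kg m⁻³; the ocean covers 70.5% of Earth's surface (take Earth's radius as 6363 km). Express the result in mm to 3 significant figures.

Svalard: 420 km³ × (915/1024) = 375.3 km³ of water.
Ravane: 428 km³ × (915/1024) = 382.4 km³ of water.
Total added water ≈ 7.577×10^11 m³ over 3.59×10^14 m² → Δh = 2.11×10^-3 m = 2.11 mm.

≈ 2.11 mm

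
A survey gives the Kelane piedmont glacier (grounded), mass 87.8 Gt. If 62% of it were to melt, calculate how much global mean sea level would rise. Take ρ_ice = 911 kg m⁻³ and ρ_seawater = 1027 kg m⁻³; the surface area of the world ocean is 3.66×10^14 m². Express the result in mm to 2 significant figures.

≈ 0.14 mm

Kelane: 0.62 × 87.8 Gt = 5.444×10^13 kg; dividing by ρ_w = 1027 kg m⁻³ gives 5.300×10^10 m³ of water.
Spread over 3.66×10^14 m² of ocean, Δh = 5.300×10^10 / 3.66×10^14 = 1.45×10^-4 m = 0.14 mm.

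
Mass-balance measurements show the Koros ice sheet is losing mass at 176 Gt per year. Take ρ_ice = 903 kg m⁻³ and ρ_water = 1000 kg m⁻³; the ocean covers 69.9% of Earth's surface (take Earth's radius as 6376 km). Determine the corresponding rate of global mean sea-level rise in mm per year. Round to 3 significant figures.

ρ_w = 1000 kg m⁻³. Annual water volume added = 176 Gt / ρ_w = 1.760×10^14 kg / 1000 kg m⁻³ = 1.760×10^11 m³.
Δh per year = 1.760×10^11 / 3.57×10^14 = 4.93×10^-4 m = 0.493 mm.

≈ 0.493 mm/yr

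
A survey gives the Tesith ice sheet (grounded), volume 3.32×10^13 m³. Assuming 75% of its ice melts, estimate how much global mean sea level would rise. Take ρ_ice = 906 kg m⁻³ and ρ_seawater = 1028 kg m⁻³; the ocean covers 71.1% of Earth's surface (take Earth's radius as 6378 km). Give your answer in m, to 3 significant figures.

Tesith: 0.75 × 3.32×10^13 m³ × (906/1028) = 2.194×10^13 m³ of water.
Spread over 3.63×10^14 m² of ocean, Δh = 2.194×10^13 / 3.63×10^14 = 0.0604 m.

≈ 0.0604 m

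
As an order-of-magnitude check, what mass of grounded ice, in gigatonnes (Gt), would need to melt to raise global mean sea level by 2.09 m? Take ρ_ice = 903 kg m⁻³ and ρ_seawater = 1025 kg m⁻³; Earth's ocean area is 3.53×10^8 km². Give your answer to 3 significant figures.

≈ 7.56×10^5 Gt

Required water volume = Δh × A = 2.09 m × 3.53×10^14 m² = 7.378×10^14 m³.
ρ_w = 1025 kg m⁻³, so the mass of water = 7.378×10^14 m³ × 1025 kg m⁻³ = 7.562×10^17 kg = 7.56×10^5 Gt (and the same mass of ice, by conservation).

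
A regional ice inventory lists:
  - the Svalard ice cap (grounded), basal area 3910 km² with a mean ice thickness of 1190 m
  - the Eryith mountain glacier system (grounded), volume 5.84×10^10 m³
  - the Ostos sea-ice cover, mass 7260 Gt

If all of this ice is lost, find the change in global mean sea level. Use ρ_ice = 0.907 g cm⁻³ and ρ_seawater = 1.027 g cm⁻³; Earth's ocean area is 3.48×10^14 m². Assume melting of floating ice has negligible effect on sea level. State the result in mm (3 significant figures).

≈ 12.0 mm

Svalard: ice volume = 3910 km² × 1190 m = 4653 km³; 4653 × (907/1027) = 4109 km³ of water.
Eryith: 5.84×10^10 m³ × (907/1027) = 5.158×10^10 m³ of water.
The Ostos sea-ice cover is floating and already displaces its own weight of water, so its melt adds essentially nothing to sea level.
Total added water ≈ 4.161×10^12 m³ over 3.48×10^14 m² → Δh = 0.0120 m = 12.0 mm.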